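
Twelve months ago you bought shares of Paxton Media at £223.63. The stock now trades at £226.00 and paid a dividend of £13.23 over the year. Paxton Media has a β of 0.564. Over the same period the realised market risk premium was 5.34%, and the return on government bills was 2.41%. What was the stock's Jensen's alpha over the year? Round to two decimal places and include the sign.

Realised HPR = (P1 + D1 − P0) / P0 = (226.00 + 13.23 − 223.63) / 223.63 = 15.60 / 223.63 = 6.9758%
CAPM required = R_f + β·MRP = 2.41% + 0.564 × 5.34% = 5.42176%
α = realised − required = 6.9758% − 5.42176% = +1.55%

+1.55%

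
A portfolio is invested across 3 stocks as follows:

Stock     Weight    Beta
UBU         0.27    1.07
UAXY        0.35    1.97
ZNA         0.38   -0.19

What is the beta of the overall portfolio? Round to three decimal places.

0.906

β_P = Σ w_i β_i = 0.27×1.07 + 0.35×1.97 + 0.38×-0.19 = 0.9062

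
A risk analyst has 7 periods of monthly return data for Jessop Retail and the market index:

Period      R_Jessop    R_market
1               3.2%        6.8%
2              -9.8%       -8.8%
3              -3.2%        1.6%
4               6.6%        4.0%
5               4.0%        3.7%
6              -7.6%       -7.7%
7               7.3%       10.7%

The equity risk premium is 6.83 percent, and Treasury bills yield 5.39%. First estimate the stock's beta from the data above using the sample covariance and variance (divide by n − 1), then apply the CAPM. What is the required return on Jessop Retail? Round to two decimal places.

Mean R_i = (3.2 − 9.8 − 3.2 + 6.6 + 4.0 − 7.6 + 7.3) / 7 = 0.0714%
Mean R_m = (6.8 − 8.8 + 1.6 + 4.0 + 3.7 − 7.7 + 10.7) / 7 = 1.4714%
Σ(R_i − R̄_i)(R_m − R̄_m) = 279.9743  ⇒  Cov = 279.9743 / 6 = 46.6624
Σ(R_m − R̄_m)² = 314.5543  ⇒  Var(R_m) = 314.5543 / 6 = 52.4257
β = Cov / Var(R_m) = 46.6624 / 52.4257 = 0.8901
E(R) = R_f + β × MRP = 5.39% + 0.8901 × 6.83% = 11.47%

11.47%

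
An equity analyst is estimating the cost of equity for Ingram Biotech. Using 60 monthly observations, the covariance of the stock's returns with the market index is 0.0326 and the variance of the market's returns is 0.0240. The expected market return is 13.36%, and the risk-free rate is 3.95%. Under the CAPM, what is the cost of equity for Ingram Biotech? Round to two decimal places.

16.73%

β = Cov(R_i, R_m) / Var(R_m) = 0.0326 / 0.0240 = 1.3583
MRP = 13.36% − 3.95% = 9.41%
E(R) = R_f + β × MRP = 3.95% + 1.3583 × 9.41% = 16.73%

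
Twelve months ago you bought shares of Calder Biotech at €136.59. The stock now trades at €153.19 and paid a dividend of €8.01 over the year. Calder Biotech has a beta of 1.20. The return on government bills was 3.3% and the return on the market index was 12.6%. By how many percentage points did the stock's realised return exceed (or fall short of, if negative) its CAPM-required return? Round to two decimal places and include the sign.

+3.56%

Realised HPR = (P1 + D1 − P0) / P0 = (153.19 + 8.01 − 136.59) / 136.59 = 24.61 / 136.59 = 18.0174%
MRP = 12.6% − 3.3% = 9.30%
CAPM required = R_f + β·MRP = 3.3% + 1.20 × 9.3% = 14.4600%
α = realised − required = 18.0174% − 14.4600% = +3.56%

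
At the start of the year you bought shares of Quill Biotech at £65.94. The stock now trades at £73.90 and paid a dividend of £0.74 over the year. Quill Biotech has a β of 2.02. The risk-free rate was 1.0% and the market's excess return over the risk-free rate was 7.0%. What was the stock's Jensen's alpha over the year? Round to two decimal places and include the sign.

-1.95%

Realised HPR = (P1 + D1 − P0) / P0 = (73.90 + 0.74 − 65.94) / 65.94 = 8.70 / 65.94 = 13.1938%
CAPM required = R_f + β·MRP = 1.0% + 2.02 × 7.0% = 15.1400%
α = realised − required = 13.1938% − 15.1400% = -1.95%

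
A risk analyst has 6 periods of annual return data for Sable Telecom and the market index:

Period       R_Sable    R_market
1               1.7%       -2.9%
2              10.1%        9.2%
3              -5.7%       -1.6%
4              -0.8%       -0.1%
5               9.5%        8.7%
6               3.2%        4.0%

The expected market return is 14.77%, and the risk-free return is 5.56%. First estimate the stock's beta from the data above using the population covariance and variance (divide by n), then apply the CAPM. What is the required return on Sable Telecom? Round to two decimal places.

14.99%

Mean R_i = (1.7 + 10.1 − 5.7 − 0.8 + 9.5 + 3.2) / 6 = 3.0000%
Mean R_m = (-2.9 + 9.2 − 1.6 − 0.1 + 8.7 + 4.0) / 6 = 2.8833%
Σ(R_i − R̄_i)(R_m − R̄_m) = 140.7400  ⇒  Cov = 140.7400 / 6 = 23.4567
Σ(R_m − R̄_m)² = 137.4283  ⇒  Var(R_m) = 137.4283 / 6 = 22.9047
β = Cov / Var(R_m) = 23.4567 / 22.9047 = 1.0241
MRP = 14.77% − 5.56% = 9.21%
E(R) = R_f + β × MRP = 5.56% + 1.0241 × 9.21% = 14.99%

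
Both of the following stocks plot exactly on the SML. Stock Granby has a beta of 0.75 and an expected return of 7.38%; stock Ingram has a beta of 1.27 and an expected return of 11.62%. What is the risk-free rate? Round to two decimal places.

1.26%

Both satisfy E(R) = R_f + β·MRP, so the slope of the SML is
MRP = (11.62% − 7.38%) / (1.27 − 0.75) = 4.24% / 0.52 = 8.1538%
R_f = E(R_Granby) − β_Granby·MRP = 7.38% − 0.75 × 8.1538% = 1.2647%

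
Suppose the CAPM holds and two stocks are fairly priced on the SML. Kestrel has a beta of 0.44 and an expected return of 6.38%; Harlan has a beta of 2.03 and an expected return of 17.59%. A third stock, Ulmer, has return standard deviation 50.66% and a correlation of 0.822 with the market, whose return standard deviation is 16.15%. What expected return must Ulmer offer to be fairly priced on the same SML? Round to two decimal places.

21.46%

MRP = (17.59% − 6.38%) / (2.03 − 0.44) = 7.0503%
R_f = 6.38% − 0.44 × 7.0503% = 3.2779%
β_Ulmer = ρ·σ_i/σ_m = 0.822 × 50.66 / 16.15 = 2.5785
E(R_Ulmer) = R_f + β × MRP = 3.2779% + 2.5785 × 7.0503% = 21.46%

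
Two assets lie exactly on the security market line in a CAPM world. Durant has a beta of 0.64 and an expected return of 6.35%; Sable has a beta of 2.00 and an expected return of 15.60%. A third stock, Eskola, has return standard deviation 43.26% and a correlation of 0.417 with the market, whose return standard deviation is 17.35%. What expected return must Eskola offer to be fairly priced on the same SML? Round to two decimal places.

9.07%

MRP = (15.60% − 6.35%) / (2.00 − 0.64) = 6.8015%
R_f = 6.35% − 0.64 × 6.8015% = 1.9970%
β_Eskola = ρ·σ_i/σ_m = 0.417 × 43.26 / 17.35 = 1.0397
E(R_Eskola) = R_f + β × MRP = 1.9970% + 1.0397 × 6.8015% = 9.07%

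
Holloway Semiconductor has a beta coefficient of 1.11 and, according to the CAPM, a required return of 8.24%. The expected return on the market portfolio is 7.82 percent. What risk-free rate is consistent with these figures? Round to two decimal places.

E(R) = R_f + β(E(R_m) − R_f) = R_f(1 − β) + β·E(R_m)
8.24% = R_f × (1 − 1.11) + 1.11 × 7.82%
8.24% = R_f × -0.11 + 8.6802%
R_f = (8.24% − 8.6802%) / -0.11 = 4.00%

4.00%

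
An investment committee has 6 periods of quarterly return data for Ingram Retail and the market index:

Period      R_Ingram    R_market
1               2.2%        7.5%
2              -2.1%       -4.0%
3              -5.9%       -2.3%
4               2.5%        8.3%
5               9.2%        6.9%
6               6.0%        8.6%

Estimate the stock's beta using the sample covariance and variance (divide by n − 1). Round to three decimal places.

0.761

Mean R_i = (2.2 − 2.1 − 5.9 + 2.5 + 9.2 + 6.0) / 6 = 1.9833%
Mean R_m = (7.5 − 4.0 − 2.3 + 8.3 + 6.9 + 8.6) / 6 = 4.1667%
Σ(R_i − R̄_i)(R_m − R̄_m) = 124.7167  ⇒  Cov = 124.7167 / 5 = 24.9433
Σ(R_m − R̄_m)² = 163.8333  ⇒  Var(R_m) = 163.8333 / 5 = 32.7667
β = Cov / Var(R_m) = 24.9433 / 32.7667 = 0.7612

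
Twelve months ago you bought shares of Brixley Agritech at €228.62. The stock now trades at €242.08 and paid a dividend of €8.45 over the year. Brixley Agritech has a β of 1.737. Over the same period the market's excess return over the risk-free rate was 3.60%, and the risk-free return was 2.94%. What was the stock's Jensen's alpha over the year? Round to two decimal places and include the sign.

Realised HPR = (P1 + D1 − P0) / P0 = (242.08 + 8.45 − 228.62) / 228.62 = 21.91 / 228.62 = 9.5836%
CAPM required = R_f + β·MRP = 2.94% + 1.737 × 3.60% = 9.19320%
α = realised − required = 9.5836% − 9.19320% = +0.39%

+0.39%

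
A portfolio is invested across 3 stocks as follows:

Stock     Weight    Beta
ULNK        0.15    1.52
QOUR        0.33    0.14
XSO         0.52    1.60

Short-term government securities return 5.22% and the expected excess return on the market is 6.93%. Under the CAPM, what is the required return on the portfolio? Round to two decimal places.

β_P = Σ w_i β_i = 0.15×1.52 + 0.33×0.14 + 0.52×1.60 = 1.1062
E(R_P) = R_f + β_P × MRP = 5.22% + 1.1062 × 6.93% = 12.89%

12.89%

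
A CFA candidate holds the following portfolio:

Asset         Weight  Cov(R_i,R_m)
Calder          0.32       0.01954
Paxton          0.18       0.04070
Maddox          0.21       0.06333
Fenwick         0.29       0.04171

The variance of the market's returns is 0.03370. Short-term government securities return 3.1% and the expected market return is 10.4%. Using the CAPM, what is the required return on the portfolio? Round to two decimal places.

11.54%

β_Calder = 0.01954 / 0.03370 = 0.5798
β_Paxton = 0.04070 / 0.03370 = 1.2077
β_Maddox = 0.06333 / 0.03370 = 1.8792
β_Fenwick = 0.04171 / 0.03370 = 1.2377
β_P = Σ w_i β_i = 0.32×0.5798 + 0.18×1.2077 + 0.21×1.8792 + 0.29×1.2377 = 1.1565
MRP = 10.4% − 3.1% = 7.30%
E(R_P) = R_f + β_P × MRP = 3.1% + 1.1565 × 7.3% = 11.54%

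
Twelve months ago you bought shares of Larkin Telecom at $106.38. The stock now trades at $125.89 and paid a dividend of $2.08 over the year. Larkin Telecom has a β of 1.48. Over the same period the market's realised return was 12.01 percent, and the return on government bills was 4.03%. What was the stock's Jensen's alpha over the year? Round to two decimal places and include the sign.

Realised HPR = (P1 + D1 − P0) / P0 = (125.89 + 2.08 − 106.38) / 106.38 = 21.59 / 106.38 = 20.2952%
MRP = 12.01% − 4.03% = 7.98%
CAPM required = R_f + β·MRP = 4.03% + 1.48 × 7.98% = 15.8404%
α = realised − required = 20.2952% − 15.8404% = +4.45%

+4.45%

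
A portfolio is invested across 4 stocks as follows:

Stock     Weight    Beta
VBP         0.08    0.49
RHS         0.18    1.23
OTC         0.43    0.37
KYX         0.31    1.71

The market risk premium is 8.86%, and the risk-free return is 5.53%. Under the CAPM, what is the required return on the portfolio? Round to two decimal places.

β_P = Σ w_i β_i = 0.08×0.49 + 0.18×1.23 + 0.43×0.37 + 0.31×1.71 = 0.9498
E(R_P) = R_f + β_P × MRP = 5.53% + 0.9498 × 8.86% = 13.95%

13.95%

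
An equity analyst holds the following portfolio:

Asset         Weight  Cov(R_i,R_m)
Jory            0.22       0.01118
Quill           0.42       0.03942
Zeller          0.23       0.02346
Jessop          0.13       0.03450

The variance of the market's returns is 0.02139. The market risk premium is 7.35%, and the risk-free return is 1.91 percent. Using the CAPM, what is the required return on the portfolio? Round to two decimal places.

β_Jory = 0.01118 / 0.02139 = 0.5227
β_Quill = 0.03942 / 0.02139 = 1.8429
β_Zeller = 0.02346 / 0.02139 = 1.0968
β_Jessop = 0.03450 / 0.02139 = 1.6129
β_P = Σ w_i β_i = 0.22×0.5227 + 0.42×1.8429 + 0.23×1.0968 + 0.13×1.6129 = 1.3510
E(R_P) = R_f + β_P × MRP = 1.91% + 1.3510 × 7.35% = 11.84%

11.84%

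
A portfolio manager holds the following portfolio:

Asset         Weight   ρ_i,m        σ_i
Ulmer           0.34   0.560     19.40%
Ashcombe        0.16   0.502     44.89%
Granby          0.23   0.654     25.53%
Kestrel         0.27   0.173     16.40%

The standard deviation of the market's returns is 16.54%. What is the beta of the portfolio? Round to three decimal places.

0.720

β_Ulmer = 0.560 × 19.40% / 16.54% = 0.6568
β_Ashcombe = 0.502 × 44.89% / 16.54% = 1.3624
β_Granby = 0.654 × 25.53% / 16.54% = 1.0095
β_Kestrel = 0.173 × 16.40% / 16.54% = 0.1715
β_P = Σ w_i β_i = 0.34×0.6568 + 0.16×1.3624 + 0.23×1.0095 + 0.27×0.1715 = 0.7198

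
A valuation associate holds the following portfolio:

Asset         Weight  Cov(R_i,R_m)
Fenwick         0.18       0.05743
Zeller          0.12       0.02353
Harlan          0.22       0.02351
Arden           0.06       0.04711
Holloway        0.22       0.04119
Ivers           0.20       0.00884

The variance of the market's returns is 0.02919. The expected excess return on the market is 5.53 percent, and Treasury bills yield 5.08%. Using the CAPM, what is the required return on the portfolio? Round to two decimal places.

11.14%

β_Fenwick = 0.05743 / 0.02919 = 1.9675
β_Zeller = 0.02353 / 0.02919 = 0.8061
β_Harlan = 0.02351 / 0.02919 = 0.8054
β_Arden = 0.04711 / 0.02919 = 1.6139
β_Holloway = 0.04119 / 0.02919 = 1.4111
β_Ivers = 0.00884 / 0.02919 = 0.3028
β_P = Σ w_i β_i = 0.18×1.9675 + 0.12×0.8061 + 0.22×0.8054 + 0.06×1.6139 + 0.22×1.4111 + 0.20×0.3028 = 1.0959
E(R_P) = R_f + β_P × MRP = 5.08% + 1.0959 × 5.53% = 11.14%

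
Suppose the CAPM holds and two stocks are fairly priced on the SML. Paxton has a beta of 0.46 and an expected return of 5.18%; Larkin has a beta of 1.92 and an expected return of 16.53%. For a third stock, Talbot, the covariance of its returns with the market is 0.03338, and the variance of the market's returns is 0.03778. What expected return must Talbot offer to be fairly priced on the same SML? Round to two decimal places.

8.47%

MRP = (16.53% − 5.18%) / (1.92 − 0.46) = 7.7740%
R_f = 5.18% − 0.46 × 7.7740% = 1.6040%
β_Talbot = Cov / Var(R_m) = 0.03338 / 0.03778 = 0.8835
E(R_Talbot) = R_f + β × MRP = 1.6040% + 0.8835 × 7.7740% = 8.47%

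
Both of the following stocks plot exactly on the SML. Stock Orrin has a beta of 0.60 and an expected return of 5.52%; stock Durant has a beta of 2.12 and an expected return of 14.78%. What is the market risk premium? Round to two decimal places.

6.09%

Both satisfy E(R) = R_f + β·MRP, so the slope of the SML is
MRP = (14.78% − 5.52%) / (2.12 − 0.60) = 9.26% / 1.52 = 6.0921%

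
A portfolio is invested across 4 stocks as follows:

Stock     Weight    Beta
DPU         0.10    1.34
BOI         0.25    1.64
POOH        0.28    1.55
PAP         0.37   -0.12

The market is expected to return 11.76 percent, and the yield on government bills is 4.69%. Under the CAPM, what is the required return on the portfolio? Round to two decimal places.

β_P = Σ w_i β_i = 0.10×1.34 + 0.25×1.64 + 0.28×1.55 + 0.37×-0.12 = 0.9336
MRP = 11.76% − 4.69% = 7.07%
E(R_P) = R_f + β_P × MRP = 4.69% + 0.9336 × 7.07% = 11.29%

11.29%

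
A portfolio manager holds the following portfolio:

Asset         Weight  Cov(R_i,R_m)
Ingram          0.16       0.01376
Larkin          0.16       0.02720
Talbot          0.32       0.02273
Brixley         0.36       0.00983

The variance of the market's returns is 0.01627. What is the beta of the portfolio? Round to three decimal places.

β_Ingram = 0.01376 / 0.01627 = 0.8457
β_Larkin = 0.02720 / 0.01627 = 1.6718
β_Talbot = 0.02273 / 0.01627 = 1.3970
β_Brixley = 0.00983 / 0.01627 = 0.6042
β_P = Σ w_i β_i = 0.16×0.8457 + 0.16×1.6718 + 0.32×1.3970 + 0.36×0.6042 = 1.0674

1.067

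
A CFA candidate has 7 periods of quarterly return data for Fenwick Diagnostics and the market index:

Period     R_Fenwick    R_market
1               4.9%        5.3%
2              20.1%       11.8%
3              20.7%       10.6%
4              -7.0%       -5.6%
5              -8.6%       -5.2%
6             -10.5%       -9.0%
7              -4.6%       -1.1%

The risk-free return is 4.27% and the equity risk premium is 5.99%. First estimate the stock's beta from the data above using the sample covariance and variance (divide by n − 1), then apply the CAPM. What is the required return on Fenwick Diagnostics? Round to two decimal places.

13.70%

Mean R_i = (4.9 + 20.1 + 20.7 − 7.0 − 8.6 − 10.5 − 4.6) / 7 = 2.1429%
Mean R_m = (5.3 + 11.8 + 10.6 − 5.6 − 5.2 − 9.0 − 1.1) / 7 = 0.9714%
Σ(R_i − R̄_i)(R_m − R̄_m) = 651.4786  ⇒  Cov = 651.4786 / 6 = 108.5798
Σ(R_m − R̄_m)² = 413.6943  ⇒  Var(R_m) = 413.6943 / 6 = 68.9491
β = Cov / Var(R_m) = 108.5798 / 68.9491 = 1.5748
E(R) = R_f + β × MRP = 4.27% + 1.5748 × 5.99% = 13.70%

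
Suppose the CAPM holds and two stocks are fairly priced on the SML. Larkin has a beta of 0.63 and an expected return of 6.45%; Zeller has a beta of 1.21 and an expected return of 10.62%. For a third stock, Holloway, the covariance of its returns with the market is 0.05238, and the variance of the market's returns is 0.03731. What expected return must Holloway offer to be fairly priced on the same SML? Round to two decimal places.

MRP = (10.62% − 6.45%) / (1.21 − 0.63) = 7.1897%
R_f = 6.45% − 0.63 × 7.1897% = 1.9205%
β_Holloway = Cov / Var(R_m) = 0.05238 / 0.03731 = 1.4039
E(R_Holloway) = R_f + β × MRP = 1.9205% + 1.4039 × 7.1897% = 12.01%

12.01%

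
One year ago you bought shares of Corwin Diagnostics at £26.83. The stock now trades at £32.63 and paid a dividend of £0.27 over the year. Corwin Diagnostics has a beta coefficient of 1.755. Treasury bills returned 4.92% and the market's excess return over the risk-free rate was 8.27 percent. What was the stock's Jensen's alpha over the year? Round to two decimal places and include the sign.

Realised HPR = (P1 + D1 − P0) / P0 = (32.63 + 0.27 − 26.83) / 26.83 = 6.07 / 26.83 = 22.6239%
CAPM required = R_f + β·MRP = 4.92% + 1.755 × 8.27% = 19.43385%
α = realised − required = 22.6239% − 19.43385% = +3.19%

+3.19%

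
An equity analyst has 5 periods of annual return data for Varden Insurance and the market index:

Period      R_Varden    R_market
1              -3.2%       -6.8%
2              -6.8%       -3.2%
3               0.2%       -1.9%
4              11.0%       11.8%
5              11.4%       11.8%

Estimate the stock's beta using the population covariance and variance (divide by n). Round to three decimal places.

0.893

Mean R_i = (-3.2 − 6.8 + 0.2 + 11.0 + 11.4) / 5 = 2.5200%
Mean R_m = (-6.8 − 3.2 − 1.9 + 11.8 + 11.8) / 5 = 2.3400%
Σ(R_i − R̄_i)(R_m − R̄_m) = 277.9760  ⇒  Cov = 277.9760 / 5 = 55.5952
Σ(R_m − R̄_m)² = 311.1920  ⇒  Var(R_m) = 311.1920 / 5 = 62.2384
β = Cov / Var(R_m) = 55.5952 / 62.2384 = 0.8933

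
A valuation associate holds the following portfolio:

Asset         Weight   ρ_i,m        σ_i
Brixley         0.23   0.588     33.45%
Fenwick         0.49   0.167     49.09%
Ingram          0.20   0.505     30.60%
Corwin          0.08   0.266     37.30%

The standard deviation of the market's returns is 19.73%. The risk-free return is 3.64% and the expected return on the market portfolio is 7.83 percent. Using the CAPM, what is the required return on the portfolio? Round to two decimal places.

6.28%

β_Brixley = 0.588 × 33.45% / 19.73% = 0.9969
β_Fenwick = 0.167 × 49.09% / 19.73% = 0.4155
β_Ingram = 0.505 × 30.60% / 19.73% = 0.7832
β_Corwin = 0.266 × 37.30% / 19.73% = 0.5029
β_P = Σ w_i β_i = 0.23×0.9969 + 0.49×0.4155 + 0.20×0.7832 + 0.08×0.5029 = 0.6298
MRP = 7.83% − 3.64% = 4.19%
E(R_P) = R_f + β_P × MRP = 3.64% + 0.6298 × 4.19% = 6.28%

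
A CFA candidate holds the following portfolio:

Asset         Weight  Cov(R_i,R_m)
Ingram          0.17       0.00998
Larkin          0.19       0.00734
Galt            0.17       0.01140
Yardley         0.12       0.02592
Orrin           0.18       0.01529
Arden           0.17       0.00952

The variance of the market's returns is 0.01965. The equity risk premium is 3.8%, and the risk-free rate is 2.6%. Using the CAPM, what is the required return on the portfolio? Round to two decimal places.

β_Ingram = 0.00998 / 0.01965 = 0.5079
β_Larkin = 0.00734 / 0.01965 = 0.3735
β_Galt = 0.01140 / 0.01965 = 0.5802
β_Yardley = 0.02592 / 0.01965 = 1.3191
β_Orrin = 0.01529 / 0.01965 = 0.7781
β_Arden = 0.00952 / 0.01965 = 0.4845
β_P = Σ w_i β_i = 0.17×0.5079 + 0.19×0.3735 + 0.17×0.5802 + 0.12×1.3191 + 0.18×0.7781 + 0.17×0.4845 = 0.6367
E(R_P) = R_f + β_P × MRP = 2.6% + 0.6367 × 3.8% = 5.02%

5.02%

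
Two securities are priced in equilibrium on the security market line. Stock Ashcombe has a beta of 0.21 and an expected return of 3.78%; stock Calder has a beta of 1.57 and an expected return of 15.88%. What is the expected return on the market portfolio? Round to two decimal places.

10.81%

Both satisfy E(R) = R_f + β·MRP, so the slope of the SML is
MRP = (15.88% − 3.78%) / (1.57 − 0.21) = 12.10% / 1.36 = 8.8971%
R_f = E(R_Ashcombe) − β_Ashcombe·MRP = 3.78% − 0.21 × 8.8971% = 1.9116%
E(R_m) = R_f + MRP = 1.9116% + 8.8971% = 10.81%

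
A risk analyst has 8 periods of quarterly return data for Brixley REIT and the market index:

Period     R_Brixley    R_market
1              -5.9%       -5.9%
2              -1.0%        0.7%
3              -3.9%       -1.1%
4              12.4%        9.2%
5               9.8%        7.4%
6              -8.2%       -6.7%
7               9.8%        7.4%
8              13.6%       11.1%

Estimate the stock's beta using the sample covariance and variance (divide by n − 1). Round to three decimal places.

1.273

Mean R_i = (-5.9 − 1.0 − 3.9 + 12.4 + 9.8 − 8.2 + 9.8 + 13.6) / 8 = 3.3250%
Mean R_m = (-5.9 + 0.7 − 1.1 + 9.2 + 7.4 − 6.7 + 7.4 + 11.1) / 8 = 2.7625%
Σ(R_i − R̄_i)(R_m − R̄_m) = 429.9375  ⇒  Cov = 429.9375 / 7 = 61.4196
Σ(R_m − R̄_m)² = 337.7188  ⇒  Var(R_m) = 337.7188 / 7 = 48.2455
β = Cov / Var(R_m) = 61.4196 / 48.2455 = 1.2731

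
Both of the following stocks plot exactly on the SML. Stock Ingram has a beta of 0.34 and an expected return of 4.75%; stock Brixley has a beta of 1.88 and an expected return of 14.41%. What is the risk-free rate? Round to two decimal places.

2.62%

Both satisfy E(R) = R_f + β·MRP, so the slope of the SML is
MRP = (14.41% − 4.75%) / (1.88 − 0.34) = 9.66% / 1.54 = 6.2727%
R_f = E(R_Ingram) − β_Ingram·MRP = 4.75% − 0.34 × 6.2727% = 2.6173%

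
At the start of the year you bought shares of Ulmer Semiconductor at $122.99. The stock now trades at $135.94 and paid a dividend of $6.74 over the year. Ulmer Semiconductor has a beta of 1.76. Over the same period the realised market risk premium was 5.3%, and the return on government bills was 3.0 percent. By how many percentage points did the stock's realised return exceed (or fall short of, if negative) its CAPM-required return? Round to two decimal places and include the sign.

Realised HPR = (P1 + D1 − P0) / P0 = (135.94 + 6.74 − 122.99) / 122.99 = 19.69 / 122.99 = 16.0094%
CAPM required = R_f + β·MRP = 3.0% + 1.76 × 5.3% = 12.3280%
α = realised − required = 16.0094% − 12.3280% = +3.68%

+3.68%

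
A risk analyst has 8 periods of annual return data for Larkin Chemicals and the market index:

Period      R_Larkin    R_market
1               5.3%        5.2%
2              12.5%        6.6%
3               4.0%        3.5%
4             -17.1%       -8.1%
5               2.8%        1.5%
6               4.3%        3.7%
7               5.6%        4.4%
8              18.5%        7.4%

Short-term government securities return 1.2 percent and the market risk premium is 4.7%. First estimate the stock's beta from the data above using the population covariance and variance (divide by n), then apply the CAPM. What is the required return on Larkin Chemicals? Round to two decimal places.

10.74%

Mean R_i = (5.3 + 12.5 + 4.0 − 17.1 + 2.8 + 4.3 + 5.6 + 18.5) / 8 = 4.4875%
Mean R_m = (5.2 + 6.6 + 3.5 − 8.1 + 1.5 + 3.7 + 4.4 + 7.4) / 8 = 3.0250%
Σ(R_i − R̄_i)(R_m − R̄_m) = 335.6225  ⇒  Cov = 335.6225 / 8 = 41.9528
Σ(R_m − R̄_m)² = 165.3150  ⇒  Var(R_m) = 165.3150 / 8 = 20.6644
β = Cov / Var(R_m) = 41.9528 / 20.6644 = 2.0302
E(R) = R_f + β × MRP = 1.2% + 2.0302 × 4.7% = 10.74%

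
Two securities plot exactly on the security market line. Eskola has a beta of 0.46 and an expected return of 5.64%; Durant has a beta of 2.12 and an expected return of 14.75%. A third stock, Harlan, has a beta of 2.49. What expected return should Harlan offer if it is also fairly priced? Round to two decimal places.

16.78%

MRP (SML slope) = (14.75% − 5.64%) / (2.12 − 0.46) = 9.11% / 1.66 = 5.4880%
R_f (intercept) = 5.64% − 0.46 × 5.4880% = 3.1155%
E(R_Harlan) = R_f + β × MRP = 3.1155% + 2.49 × 5.4880% = 16.78%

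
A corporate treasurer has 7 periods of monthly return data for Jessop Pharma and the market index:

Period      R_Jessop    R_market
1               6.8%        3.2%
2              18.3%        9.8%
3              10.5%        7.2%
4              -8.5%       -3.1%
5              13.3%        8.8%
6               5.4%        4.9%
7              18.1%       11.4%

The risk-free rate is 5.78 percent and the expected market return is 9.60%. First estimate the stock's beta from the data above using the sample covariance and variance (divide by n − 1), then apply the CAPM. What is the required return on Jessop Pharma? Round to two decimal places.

Mean R_i = (6.8 + 18.3 + 10.5 − 8.5 + 13.3 + 5.4 + 18.1) / 7 = 9.1286%
Mean R_m = (3.2 + 9.8 + 7.2 − 3.1 + 8.8 + 4.9 + 11.4) / 7 = 6.0286%
Σ(R_i − R̄_i)(R_m − R̄_m) = 267.6643  ⇒  Cov = 267.6643 / 6 = 44.6107
Σ(R_m − R̄_m)² = 144.7343  ⇒  Var(R_m) = 144.7343 / 6 = 24.1224
β = Cov / Var(R_m) = 44.6107 / 24.1224 = 1.8493
MRP = 9.60% − 5.78% = 3.82%
E(R) = R_f + β × MRP = 5.78% + 1.8493 × 3.82% = 12.84%

12.84%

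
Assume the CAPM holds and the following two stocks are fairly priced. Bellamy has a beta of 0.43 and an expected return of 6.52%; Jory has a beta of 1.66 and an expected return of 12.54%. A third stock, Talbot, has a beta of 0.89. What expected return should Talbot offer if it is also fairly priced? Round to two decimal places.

MRP (SML slope) = (12.54% − 6.52%) / (1.66 − 0.43) = 6.02% / 1.23 = 4.8943%
R_f (intercept) = 6.52% − 0.43 × 4.8943% = 4.4155%
E(R_Talbot) = R_f + β × MRP = 4.4155% + 0.89 × 4.8943% = 8.77%

8.77%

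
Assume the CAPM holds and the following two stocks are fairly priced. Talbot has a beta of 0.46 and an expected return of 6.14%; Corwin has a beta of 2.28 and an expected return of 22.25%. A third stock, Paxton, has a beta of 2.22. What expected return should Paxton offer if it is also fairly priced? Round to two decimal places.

MRP (SML slope) = (22.25% − 6.14%) / (2.28 − 0.46) = 16.11% / 1.82 = 8.8516%
R_f (intercept) = 6.14% − 0.46 × 8.8516% = 2.0683%
E(R_Paxton) = R_f + β × MRP = 2.0683% + 2.22 × 8.8516% = 21.72%

21.72%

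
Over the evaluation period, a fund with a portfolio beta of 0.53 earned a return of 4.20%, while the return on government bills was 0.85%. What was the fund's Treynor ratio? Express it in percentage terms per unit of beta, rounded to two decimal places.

Treynor = (R_P − R_f) / β_P = (4.20% − 0.85%) / 0.5300 = 3.35% / 0.5300 = 6.32%

6.32%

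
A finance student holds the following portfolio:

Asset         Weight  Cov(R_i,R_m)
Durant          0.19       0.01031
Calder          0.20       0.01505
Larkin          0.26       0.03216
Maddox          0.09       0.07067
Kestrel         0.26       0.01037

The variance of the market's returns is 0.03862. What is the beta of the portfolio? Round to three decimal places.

0.580

β_Durant = 0.01031 / 0.03862 = 0.2670
β_Calder = 0.01505 / 0.03862 = 0.3897
β_Larkin = 0.03216 / 0.03862 = 0.8327
β_Maddox = 0.07067 / 0.03862 = 1.8299
β_Kestrel = 0.01037 / 0.03862 = 0.2685
β_P = Σ w_i β_i = 0.19×0.2670 + 0.20×0.3897 + 0.26×0.8327 + 0.09×1.8299 + 0.26×0.2685 = 0.5797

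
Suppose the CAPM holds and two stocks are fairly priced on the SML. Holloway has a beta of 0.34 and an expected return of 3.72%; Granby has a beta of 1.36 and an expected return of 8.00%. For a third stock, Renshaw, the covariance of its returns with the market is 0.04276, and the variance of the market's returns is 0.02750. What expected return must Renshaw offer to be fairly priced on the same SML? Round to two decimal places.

MRP = (8.00% − 3.72%) / (1.36 − 0.34) = 4.1961%
R_f = 3.72% − 0.34 × 4.1961% = 2.2933%
β_Renshaw = Cov / Var(R_m) = 0.04276 / 0.02750 = 1.5549
E(R_Renshaw) = R_f + β × MRP = 2.2933% + 1.5549 × 4.1961% = 8.82%

8.82%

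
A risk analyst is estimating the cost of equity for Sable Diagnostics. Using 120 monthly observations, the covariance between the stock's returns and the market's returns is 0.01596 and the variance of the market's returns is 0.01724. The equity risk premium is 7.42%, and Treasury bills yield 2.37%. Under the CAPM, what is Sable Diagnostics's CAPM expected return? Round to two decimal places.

β = Cov(R_i, R_m) / Var(R_m) = 0.01596 / 0.01724 = 0.9258
E(R) = R_f + β × MRP = 2.37% + 0.9258 × 7.42% = 9.24%

9.24%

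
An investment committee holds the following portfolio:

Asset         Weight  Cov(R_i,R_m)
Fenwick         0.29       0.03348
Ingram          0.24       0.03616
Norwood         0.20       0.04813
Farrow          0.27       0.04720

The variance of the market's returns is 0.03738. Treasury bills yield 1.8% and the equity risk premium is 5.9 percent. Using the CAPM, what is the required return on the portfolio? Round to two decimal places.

8.23%

β_Fenwick = 0.03348 / 0.03738 = 0.8957
β_Ingram = 0.03616 / 0.03738 = 0.9674
β_Norwood = 0.04813 / 0.03738 = 1.2876
β_Farrow = 0.04720 / 0.03738 = 1.2627
β_P = Σ w_i β_i = 0.29×0.8957 + 0.24×0.9674 + 0.20×1.2876 + 0.27×1.2627 = 1.0904
E(R_P) = R_f + β_P × MRP = 1.8% + 1.0904 × 5.9% = 8.23%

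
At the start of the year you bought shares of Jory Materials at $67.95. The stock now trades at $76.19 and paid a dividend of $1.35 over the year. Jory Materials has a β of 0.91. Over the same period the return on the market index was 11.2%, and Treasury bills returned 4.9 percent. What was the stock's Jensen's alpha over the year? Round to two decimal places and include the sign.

Realised HPR = (P1 + D1 − P0) / P0 = (76.19 + 1.35 − 67.95) / 67.95 = 9.59 / 67.95 = 14.1133%
MRP = 11.2% − 4.9% = 6.30%
CAPM required = R_f + β·MRP = 4.9% + 0.91 × 6.3% = 10.6330%
α = realised − required = 14.1133% − 10.6330% = +3.48%

+3.48%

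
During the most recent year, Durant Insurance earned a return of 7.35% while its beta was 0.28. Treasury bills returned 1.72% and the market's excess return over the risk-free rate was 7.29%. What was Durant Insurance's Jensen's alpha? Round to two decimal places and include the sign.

+3.59%

CAPM benchmark = R_f + β(R_m − R_f) = 1.72% + 0.28 × 7.29% = 3.7612%
α = actual − benchmark = 7.35% − 3.7612% = +3.59%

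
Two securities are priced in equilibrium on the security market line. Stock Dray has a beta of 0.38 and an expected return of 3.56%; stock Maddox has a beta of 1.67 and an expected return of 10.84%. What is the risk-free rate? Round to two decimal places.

Both satisfy E(R) = R_f + β·MRP, so the slope of the SML is
MRP = (10.84% − 3.56%) / (1.67 − 0.38) = 7.28% / 1.29 = 5.6434%
R_f = E(R_Dray) − β_Dray·MRP = 3.56% − 0.38 × 5.6434% = 1.4155%

1.42%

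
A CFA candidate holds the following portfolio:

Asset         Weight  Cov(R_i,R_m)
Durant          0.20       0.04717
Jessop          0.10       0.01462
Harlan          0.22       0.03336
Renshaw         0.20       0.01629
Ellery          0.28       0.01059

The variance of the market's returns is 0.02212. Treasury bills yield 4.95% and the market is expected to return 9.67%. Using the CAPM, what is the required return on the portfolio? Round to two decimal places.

10.17%

β_Durant = 0.04717 / 0.02212 = 2.1325
β_Jessop = 0.01462 / 0.02212 = 0.6609
β_Harlan = 0.03336 / 0.02212 = 1.5081
β_Renshaw = 0.01629 / 0.02212 = 0.7364
β_Ellery = 0.01059 / 0.02212 = 0.4788
β_P = Σ w_i β_i = 0.20×2.1325 + 0.10×0.6609 + 0.22×1.5081 + 0.20×0.7364 + 0.28×0.4788 = 1.1057
MRP = 9.67% − 4.95% = 4.72%
E(R_P) = R_f + β_P × MRP = 4.95% + 1.1057 × 4.72% = 10.17%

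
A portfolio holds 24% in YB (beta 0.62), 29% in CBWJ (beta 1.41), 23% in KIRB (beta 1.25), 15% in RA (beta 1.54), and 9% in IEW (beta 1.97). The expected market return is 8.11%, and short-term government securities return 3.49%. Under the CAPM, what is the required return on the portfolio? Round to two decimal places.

β_P = Σ w_i β_i = 0.24×0.62 + 0.29×1.41 + 0.23×1.25 + 0.15×1.54 + 0.09×1.97 = 1.2535
MRP = 8.11% − 3.49% = 4.62%
E(R_P) = R_f + β_P × MRP = 3.49% + 1.2535 × 4.62% = 9.28%

9.28%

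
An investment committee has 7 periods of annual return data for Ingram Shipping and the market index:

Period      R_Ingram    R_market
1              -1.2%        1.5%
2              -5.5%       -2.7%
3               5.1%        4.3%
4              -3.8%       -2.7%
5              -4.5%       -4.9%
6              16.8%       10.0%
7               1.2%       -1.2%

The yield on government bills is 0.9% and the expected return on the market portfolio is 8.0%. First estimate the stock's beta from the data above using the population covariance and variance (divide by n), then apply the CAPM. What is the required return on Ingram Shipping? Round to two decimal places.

Mean R_i = (-1.2 − 5.5 + 5.1 − 3.8 − 4.5 + 16.8 + 1.2) / 7 = 1.1571%
Mean R_m = (1.5 − 2.7 + 4.3 − 2.7 − 4.9 + 10.0 − 1.2) / 7 = 0.6143%
Σ(R_i − R̄_i)(R_m − R̄_m) = 228.8743  ⇒  Cov = 228.8743 / 7 = 32.6963
Σ(R_m − R̄_m)² = 158.1286  ⇒  Var(R_m) = 158.1286 / 7 = 22.5898
β = Cov / Var(R_m) = 32.6963 / 22.5898 = 1.4474
MRP = 8.0% − 0.9% = 7.10%
E(R) = R_f + β × MRP = 0.9% + 1.4474 × 7.1% = 11.18%

11.18%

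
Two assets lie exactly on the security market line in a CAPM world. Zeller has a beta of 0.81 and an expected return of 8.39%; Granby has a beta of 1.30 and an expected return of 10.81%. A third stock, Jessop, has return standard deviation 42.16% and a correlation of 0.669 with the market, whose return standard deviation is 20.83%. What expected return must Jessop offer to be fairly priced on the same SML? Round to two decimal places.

11.08%

MRP = (10.81% − 8.39%) / (1.30 − 0.81) = 4.9388%
R_f = 8.39% − 0.81 × 4.9388% = 4.3896%
β_Jessop = ρ·σ_i/σ_m = 0.669 × 42.16 / 20.83 = 1.3541
E(R_Jessop) = R_f + β × MRP = 4.3896% + 1.3541 × 4.9388% = 11.08%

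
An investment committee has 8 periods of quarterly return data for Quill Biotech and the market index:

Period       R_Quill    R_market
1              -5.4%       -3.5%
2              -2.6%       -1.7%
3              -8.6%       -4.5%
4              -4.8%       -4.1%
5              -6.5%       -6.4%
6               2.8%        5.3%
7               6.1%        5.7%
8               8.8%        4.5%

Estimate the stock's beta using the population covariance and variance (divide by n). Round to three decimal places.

Mean R_i = (-5.4 − 2.6 − 8.6 − 4.8 − 6.5 + 2.8 + 6.1 + 8.8) / 8 = -1.2750%
Mean R_m = (-3.5 − 1.7 − 4.5 − 4.1 − 6.4 + 5.3 + 5.7 + 4.5) / 8 = -0.5875%
Σ(R_i − R̄_i)(R_m − R̄_m) = 206.5175  ⇒  Cov = 206.5175 / 8 = 25.8147
Σ(R_m − R̄_m)² = 171.2288  ⇒  Var(R_m) = 171.2288 / 8 = 21.4036
β = Cov / Var(R_m) = 25.8147 / 21.4036 = 1.2061

1.206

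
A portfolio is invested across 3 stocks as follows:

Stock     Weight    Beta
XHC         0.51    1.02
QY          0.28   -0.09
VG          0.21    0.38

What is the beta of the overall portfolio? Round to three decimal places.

0.575

β_P = Σ w_i β_i = 0.51×1.02 + 0.28×-0.09 + 0.21×0.38 = 0.5748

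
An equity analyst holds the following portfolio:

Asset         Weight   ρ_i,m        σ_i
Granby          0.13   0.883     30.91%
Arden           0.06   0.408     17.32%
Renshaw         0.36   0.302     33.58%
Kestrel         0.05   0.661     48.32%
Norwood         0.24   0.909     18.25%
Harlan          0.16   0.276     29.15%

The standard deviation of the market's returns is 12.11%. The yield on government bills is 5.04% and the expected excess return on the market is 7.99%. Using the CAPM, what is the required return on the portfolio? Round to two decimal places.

β_Granby = 0.883 × 30.91% / 12.11% = 2.2538
β_Arden = 0.408 × 17.32% / 12.11% = 0.5835
β_Renshaw = 0.302 × 33.58% / 12.11% = 0.8374
β_Kestrel = 0.661 × 48.32% / 12.11% = 2.6375
β_Norwood = 0.909 × 18.25% / 12.11% = 1.3699
β_Harlan = 0.276 × 29.15% / 12.11% = 0.6644
β_P = Σ w_i β_i = 0.13×2.2538 + 0.06×0.5835 + 0.36×0.8374 + 0.05×2.6375 + 0.24×1.3699 + 0.16×0.6644 = 1.1964
E(R_P) = R_f + β_P × MRP = 5.04% + 1.1964 × 7.99% = 14.60%

14.60%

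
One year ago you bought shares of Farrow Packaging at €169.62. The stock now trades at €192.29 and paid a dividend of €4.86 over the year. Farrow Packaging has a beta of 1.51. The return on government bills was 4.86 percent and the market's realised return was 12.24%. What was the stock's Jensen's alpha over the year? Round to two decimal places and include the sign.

Realised HPR = (P1 + D1 − P0) / P0 = (192.29 + 4.86 − 169.62) / 169.62 = 27.53 / 169.62 = 16.2304%
MRP = 12.24% − 4.86% = 7.38%
CAPM required = R_f + β·MRP = 4.86% + 1.51 × 7.38% = 16.0038%
α = realised − required = 16.2304% − 16.0038% = +0.23%

+0.23%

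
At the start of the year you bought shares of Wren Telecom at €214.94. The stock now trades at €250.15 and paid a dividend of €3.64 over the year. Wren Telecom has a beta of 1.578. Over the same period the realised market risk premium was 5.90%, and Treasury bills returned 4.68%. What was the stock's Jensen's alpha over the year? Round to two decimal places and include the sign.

Realised HPR = (P1 + D1 − P0) / P0 = (250.15 + 3.64 − 214.94) / 214.94 = 38.85 / 214.94 = 18.0748%
CAPM required = R_f + β·MRP = 4.68% + 1.578 × 5.90% = 13.99020%
α = realised − required = 18.0748% − 13.99020% = +4.08%

+4.08%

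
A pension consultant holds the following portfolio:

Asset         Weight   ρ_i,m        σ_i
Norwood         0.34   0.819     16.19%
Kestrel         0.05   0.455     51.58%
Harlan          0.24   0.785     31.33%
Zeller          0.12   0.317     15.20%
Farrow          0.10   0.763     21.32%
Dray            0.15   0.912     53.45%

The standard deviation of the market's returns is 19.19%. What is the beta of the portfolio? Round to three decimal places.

1.100

β_Norwood = 0.819 × 16.19% / 19.19% = 0.6910
β_Kestrel = 0.455 × 51.58% / 19.19% = 1.2230
β_Harlan = 0.785 × 31.33% / 19.19% = 1.2816
β_Zeller = 0.317 × 15.20% / 19.19% = 0.2511
β_Farrow = 0.763 × 21.32% / 19.19% = 0.8477
β_Dray = 0.912 × 53.45% / 19.19% = 2.5402
β_P = Σ w_i β_i = 0.34×0.6910 + 0.05×1.2230 + 0.24×1.2816 + 0.12×0.2511 + 0.10×0.8477 + 0.15×2.5402 = 1.0996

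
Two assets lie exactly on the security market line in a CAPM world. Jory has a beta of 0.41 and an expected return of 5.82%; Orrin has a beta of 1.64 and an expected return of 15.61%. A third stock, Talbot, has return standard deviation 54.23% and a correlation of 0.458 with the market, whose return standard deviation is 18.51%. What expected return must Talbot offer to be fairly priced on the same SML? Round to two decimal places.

13.24%

MRP = (15.61% − 5.82%) / (1.64 − 0.41) = 7.9593%
R_f = 5.82% − 0.41 × 7.9593% = 2.5567%
β_Talbot = ρ·σ_i/σ_m = 0.458 × 54.23 / 18.51 = 1.3418
E(R_Talbot) = R_f + β × MRP = 2.5567% + 1.3418 × 7.9593% = 13.24%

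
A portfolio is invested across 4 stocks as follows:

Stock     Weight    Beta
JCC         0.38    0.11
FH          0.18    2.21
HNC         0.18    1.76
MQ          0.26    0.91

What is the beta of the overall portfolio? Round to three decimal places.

0.993

β_P = Σ w_i β_i = 0.38×0.11 + 0.18×2.21 + 0.18×1.76 + 0.26×0.91 = 0.9930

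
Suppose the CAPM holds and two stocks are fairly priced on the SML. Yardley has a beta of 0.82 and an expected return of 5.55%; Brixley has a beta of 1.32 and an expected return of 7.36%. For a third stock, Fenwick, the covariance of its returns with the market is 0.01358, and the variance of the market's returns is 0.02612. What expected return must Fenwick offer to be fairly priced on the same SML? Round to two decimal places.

MRP = (7.36% − 5.55%) / (1.32 − 0.82) = 3.6200%
R_f = 5.55% − 0.82 × 3.6200% = 2.5816%
β_Fenwick = Cov / Var(R_m) = 0.01358 / 0.02612 = 0.5199
E(R_Fenwick) = R_f + β × MRP = 2.5816% + 0.5199 × 3.6200% = 4.46%

4.46%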